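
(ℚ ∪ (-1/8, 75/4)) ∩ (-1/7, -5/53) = [-1/8, -5/53) ∪ (ℚ ∩ (-1/7, -5/53))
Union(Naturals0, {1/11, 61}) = Union({1/11}, Naturals0)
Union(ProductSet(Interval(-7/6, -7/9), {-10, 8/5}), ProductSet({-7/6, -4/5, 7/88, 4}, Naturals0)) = Union(ProductSet({-7/6, -4/5, 7/88, 4}, Naturals0), ProductSet(Interval(-7/6, -7/9), {-10, 8/5}))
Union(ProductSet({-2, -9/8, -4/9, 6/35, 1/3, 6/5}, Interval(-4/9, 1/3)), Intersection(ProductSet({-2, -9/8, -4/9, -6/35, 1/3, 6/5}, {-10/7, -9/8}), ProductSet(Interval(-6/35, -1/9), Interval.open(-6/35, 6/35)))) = ProductSet({-2, -9/8, -4/9, 6/35, 1/3, 6/5}, Interval(-4/9, 1/3))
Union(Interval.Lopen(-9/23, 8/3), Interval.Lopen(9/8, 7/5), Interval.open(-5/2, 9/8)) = Interval.Lopen(-5/2, 8/3)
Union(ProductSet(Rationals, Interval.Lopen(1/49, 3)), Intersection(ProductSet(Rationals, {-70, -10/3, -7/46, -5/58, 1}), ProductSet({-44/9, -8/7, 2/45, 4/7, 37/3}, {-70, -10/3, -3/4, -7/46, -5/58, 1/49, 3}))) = Union(ProductSet({-44/9, -8/7, 2/45, 4/7, 37/3}, {-70, -10/3, -7/46, -5/58}), ProductSet(Rationals, Interval.Lopen(1/49, 3)))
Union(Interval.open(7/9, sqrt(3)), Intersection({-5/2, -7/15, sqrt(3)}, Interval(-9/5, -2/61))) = Union({-7/15}, Interval.open(7/9, sqrt(3)))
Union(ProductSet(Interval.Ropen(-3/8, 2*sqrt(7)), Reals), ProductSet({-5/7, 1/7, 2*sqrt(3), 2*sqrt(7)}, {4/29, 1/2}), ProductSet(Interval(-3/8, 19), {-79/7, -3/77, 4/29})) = Union(ProductSet({-5/7, 1/7, 2*sqrt(3), 2*sqrt(7)}, {4/29, 1/2}), ProductSet(Interval(-3/8, 19), {-79/7, -3/77, 4/29}), ProductSet(Interval.Ropen(-3/8, 2*sqrt(7)), Reals))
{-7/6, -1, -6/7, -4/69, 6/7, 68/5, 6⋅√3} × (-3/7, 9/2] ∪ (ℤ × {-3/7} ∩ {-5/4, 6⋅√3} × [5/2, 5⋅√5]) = {-7/6, -1, -6/7, -4/69, 6/7, 68/5, 6⋅√3} × (-3/7, 9/2]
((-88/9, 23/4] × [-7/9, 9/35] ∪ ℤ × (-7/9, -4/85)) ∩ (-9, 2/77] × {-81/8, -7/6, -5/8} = ((-9, 2/77] ∪ {-8, -7, …, 0}) × {-5/8}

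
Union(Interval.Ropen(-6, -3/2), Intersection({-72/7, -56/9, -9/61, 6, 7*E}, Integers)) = Union({6}, Interval.Ropen(-6, -3/2))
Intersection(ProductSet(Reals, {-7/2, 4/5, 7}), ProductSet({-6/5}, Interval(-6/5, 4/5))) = ProductSet({-6/5}, {4/5})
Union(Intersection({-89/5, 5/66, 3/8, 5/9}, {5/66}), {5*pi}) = {5/66, 5*pi}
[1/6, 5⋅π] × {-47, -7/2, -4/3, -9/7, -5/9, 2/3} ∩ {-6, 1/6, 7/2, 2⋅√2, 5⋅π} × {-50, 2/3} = {1/6, 7/2, 2⋅√2, 5⋅π} × {2/3}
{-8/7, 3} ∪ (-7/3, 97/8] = (-7/3, 97/8]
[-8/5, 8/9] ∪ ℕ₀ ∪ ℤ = ℤ ∪ [-8/5, 8/9]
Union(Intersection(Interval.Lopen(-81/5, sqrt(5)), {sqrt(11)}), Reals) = Reals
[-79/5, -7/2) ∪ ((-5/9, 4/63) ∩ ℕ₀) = [-79/5, -7/2) ∪ {0}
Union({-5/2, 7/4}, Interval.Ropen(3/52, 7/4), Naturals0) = Union({-5/2}, Interval(3/52, 7/4), Naturals0)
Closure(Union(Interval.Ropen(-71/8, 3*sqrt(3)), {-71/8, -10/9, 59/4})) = Union({59/4}, Interval(-71/8, 3*sqrt(3)))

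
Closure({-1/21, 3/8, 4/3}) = {-1/21, 3/8, 4/3}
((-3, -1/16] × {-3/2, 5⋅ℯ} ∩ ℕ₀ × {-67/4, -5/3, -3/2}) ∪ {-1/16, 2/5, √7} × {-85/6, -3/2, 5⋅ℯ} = {-1/16, 2/5, √7} × {-85/6, -3/2, 5⋅ℯ}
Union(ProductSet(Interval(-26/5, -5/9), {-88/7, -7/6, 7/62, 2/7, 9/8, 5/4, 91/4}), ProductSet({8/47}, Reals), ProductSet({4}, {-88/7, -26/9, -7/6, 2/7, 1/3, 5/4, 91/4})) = Union(ProductSet({8/47}, Reals), ProductSet({4}, {-88/7, -26/9, -7/6, 2/7, 1/3, 5/4, 91/4}), ProductSet(Interval(-26/5, -5/9), {-88/7, -7/6, 7/62, 2/7, 9/8, 5/4, 91/4}))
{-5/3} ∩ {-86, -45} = ∅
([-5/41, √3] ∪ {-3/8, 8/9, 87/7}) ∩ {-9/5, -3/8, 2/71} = {-3/8, 2/71}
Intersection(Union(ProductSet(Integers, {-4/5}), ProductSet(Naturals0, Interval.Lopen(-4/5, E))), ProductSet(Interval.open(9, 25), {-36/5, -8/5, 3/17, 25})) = ProductSet(Range(10, 25, 1), {3/17})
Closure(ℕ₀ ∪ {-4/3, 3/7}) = {-4/3, 3/7} ∪ ℕ₀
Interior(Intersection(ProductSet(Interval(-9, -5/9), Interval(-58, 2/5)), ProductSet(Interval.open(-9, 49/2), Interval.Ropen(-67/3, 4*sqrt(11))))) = ProductSet(Interval.open(-9, -5/9), Interval.open(-67/3, 2/5))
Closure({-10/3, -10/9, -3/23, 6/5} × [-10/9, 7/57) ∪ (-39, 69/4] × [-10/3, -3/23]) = ({-10/3, -10/9, -3/23, 6/5} × [-10/9, 7/57]) ∪ ([-39, 69/4] × [-10/3, -3/23])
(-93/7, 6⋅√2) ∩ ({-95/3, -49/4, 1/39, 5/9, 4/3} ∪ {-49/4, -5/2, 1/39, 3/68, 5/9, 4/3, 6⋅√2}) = {-49/4, -5/2, 1/39, 3/68, 5/9, 4/3}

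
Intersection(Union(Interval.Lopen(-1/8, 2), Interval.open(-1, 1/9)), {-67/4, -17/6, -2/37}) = {-2/37}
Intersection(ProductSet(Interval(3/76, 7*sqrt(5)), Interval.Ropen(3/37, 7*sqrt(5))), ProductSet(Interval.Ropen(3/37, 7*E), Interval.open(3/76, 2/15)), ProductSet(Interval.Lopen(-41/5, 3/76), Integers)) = EmptySet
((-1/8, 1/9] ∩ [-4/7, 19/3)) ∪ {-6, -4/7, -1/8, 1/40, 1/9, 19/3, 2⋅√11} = {-6, -4/7, 19/3, 2⋅√11} ∪ [-1/8, 1/9]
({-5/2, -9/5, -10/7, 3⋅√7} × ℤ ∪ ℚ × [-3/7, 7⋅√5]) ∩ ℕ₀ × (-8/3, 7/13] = ℕ₀ × [-3/7, 7/13]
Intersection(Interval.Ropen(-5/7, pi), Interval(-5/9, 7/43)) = Interval(-5/9, 7/43)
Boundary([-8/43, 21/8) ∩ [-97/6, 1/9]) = {-8/43, 1/9}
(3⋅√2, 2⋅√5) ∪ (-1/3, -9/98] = (-1/3, -9/98] ∪ (3⋅√2, 2⋅√5)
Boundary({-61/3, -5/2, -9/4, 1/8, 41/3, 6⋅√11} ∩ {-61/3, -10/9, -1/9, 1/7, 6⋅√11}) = {-61/3, 6⋅√11}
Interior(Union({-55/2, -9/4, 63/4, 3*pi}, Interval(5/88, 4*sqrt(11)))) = Interval.open(5/88, 4*sqrt(11))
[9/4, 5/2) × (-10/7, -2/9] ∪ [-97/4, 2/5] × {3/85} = ([-97/4, 2/5] × {3/85}) ∪ ([9/4, 5/2) × (-10/7, -2/9])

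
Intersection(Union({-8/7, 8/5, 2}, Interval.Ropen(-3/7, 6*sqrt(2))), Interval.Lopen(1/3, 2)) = Interval.Lopen(1/3, 2)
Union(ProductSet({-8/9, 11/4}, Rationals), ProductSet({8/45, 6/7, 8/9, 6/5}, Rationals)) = ProductSet({-8/9, 8/45, 6/7, 8/9, 6/5, 11/4}, Rationals)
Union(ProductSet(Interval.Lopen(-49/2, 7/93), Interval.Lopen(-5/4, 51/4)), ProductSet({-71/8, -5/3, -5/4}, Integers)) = Union(ProductSet({-71/8, -5/3, -5/4}, Integers), ProductSet(Interval.Lopen(-49/2, 7/93), Interval.Lopen(-5/4, 51/4)))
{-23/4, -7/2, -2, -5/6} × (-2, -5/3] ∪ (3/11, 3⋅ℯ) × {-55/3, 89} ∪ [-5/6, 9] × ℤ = ([-5/6, 9] × ℤ) ∪ ({-23/4, -7/2, -2, -5/6} × (-2, -5/3]) ∪ ((3/11, 3⋅ℯ) × {-55/3, 89})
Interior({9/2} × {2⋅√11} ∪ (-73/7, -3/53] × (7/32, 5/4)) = (-73/7, -3/53) × (7/32, 5/4)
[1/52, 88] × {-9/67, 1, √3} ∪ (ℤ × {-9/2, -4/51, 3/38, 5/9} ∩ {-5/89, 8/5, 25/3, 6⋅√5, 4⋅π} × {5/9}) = [1/52, 88] × {-9/67, 1, √3}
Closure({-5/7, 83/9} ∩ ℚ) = {-5/7, 83/9}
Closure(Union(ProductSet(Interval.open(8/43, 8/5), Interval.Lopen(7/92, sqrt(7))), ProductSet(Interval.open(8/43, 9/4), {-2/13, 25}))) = Union(ProductSet({8/43, 8/5}, Interval(7/92, sqrt(7))), ProductSet(Interval(8/43, 8/5), {7/92, sqrt(7)}), ProductSet(Interval.open(8/43, 8/5), Interval.Lopen(7/92, sqrt(7))), ProductSet(Interval(8/43, 9/4), {-2/13, 25}))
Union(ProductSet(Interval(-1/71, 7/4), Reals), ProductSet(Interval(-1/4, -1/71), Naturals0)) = Union(ProductSet(Interval(-1/4, -1/71), Naturals0), ProductSet(Interval(-1/71, 7/4), Reals))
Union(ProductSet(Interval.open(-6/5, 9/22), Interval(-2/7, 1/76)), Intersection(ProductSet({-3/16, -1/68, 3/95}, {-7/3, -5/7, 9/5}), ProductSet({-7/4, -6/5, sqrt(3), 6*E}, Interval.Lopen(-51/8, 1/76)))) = ProductSet(Interval.open(-6/5, 9/22), Interval(-2/7, 1/76))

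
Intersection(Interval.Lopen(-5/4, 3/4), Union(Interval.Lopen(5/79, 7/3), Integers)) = Union(Interval.Lopen(5/79, 3/4), Range(-1, 1, 1))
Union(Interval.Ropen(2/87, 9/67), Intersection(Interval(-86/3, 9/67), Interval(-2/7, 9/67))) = Interval(-2/7, 9/67)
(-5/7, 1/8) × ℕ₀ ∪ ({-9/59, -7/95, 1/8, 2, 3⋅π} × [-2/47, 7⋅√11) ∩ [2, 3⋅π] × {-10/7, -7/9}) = (-5/7, 1/8) × ℕ₀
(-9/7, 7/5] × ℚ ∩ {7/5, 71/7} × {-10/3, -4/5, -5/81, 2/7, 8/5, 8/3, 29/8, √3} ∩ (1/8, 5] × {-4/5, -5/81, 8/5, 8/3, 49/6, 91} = {7/5} × {-4/5, -5/81, 8/5, 8/3}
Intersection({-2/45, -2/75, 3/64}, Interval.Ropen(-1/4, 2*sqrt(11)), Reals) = {-2/45, -2/75, 3/64}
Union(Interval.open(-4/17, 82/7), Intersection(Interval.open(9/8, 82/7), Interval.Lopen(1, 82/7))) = Interval.open(-4/17, 82/7)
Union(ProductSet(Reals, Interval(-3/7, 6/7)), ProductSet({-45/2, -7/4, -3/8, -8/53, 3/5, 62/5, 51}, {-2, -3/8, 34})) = Union(ProductSet({-45/2, -7/4, -3/8, -8/53, 3/5, 62/5, 51}, {-2, -3/8, 34}), ProductSet(Reals, Interval(-3/7, 6/7)))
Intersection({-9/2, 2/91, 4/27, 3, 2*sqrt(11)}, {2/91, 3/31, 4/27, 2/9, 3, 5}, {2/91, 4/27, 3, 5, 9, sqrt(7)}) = {2/91, 4/27, 3}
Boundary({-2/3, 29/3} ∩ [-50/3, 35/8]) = {-2/3}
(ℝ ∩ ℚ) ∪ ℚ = ℚ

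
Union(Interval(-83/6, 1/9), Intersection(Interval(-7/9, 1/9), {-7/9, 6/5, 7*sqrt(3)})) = Interval(-83/6, 1/9)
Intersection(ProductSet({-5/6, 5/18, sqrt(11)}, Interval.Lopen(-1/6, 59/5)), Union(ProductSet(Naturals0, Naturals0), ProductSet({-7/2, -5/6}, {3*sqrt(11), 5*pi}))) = ProductSet({-5/6}, {3*sqrt(11)})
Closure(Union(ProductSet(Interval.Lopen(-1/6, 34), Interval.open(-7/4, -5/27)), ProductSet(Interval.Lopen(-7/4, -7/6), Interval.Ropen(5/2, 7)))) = Union(ProductSet({-7/4, -7/6}, Interval(5/2, 7)), ProductSet({-1/6, 34}, Interval(-7/4, -5/27)), ProductSet(Interval(-7/4, -7/6), {5/2, 7}), ProductSet(Interval.Lopen(-7/4, -7/6), Interval.Ropen(5/2, 7)), ProductSet(Interval(-1/6, 34), {-7/4, -5/27}), ProductSet(Interval.Lopen(-1/6, 34), Interval.open(-7/4, -5/27)))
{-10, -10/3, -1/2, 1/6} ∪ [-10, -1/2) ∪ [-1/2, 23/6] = [-10, 23/6]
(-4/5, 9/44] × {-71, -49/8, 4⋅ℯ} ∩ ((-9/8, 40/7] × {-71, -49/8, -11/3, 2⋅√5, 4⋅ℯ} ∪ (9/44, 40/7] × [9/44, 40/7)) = (-4/5, 9/44] × {-71, -49/8, 4⋅ℯ}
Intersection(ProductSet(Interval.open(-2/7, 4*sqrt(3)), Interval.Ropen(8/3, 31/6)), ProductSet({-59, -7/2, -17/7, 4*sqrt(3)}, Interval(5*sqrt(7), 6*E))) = EmptySet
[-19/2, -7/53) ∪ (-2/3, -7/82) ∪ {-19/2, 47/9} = [-19/2, -7/82) ∪ {47/9}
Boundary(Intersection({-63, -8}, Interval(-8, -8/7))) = {-8}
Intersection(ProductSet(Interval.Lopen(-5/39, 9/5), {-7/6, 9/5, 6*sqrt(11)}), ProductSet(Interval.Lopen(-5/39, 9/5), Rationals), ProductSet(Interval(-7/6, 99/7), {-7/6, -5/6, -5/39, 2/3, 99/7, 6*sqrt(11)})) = ProductSet(Interval.Lopen(-5/39, 9/5), {-7/6})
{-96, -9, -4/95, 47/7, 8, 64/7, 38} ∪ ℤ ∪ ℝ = ℝ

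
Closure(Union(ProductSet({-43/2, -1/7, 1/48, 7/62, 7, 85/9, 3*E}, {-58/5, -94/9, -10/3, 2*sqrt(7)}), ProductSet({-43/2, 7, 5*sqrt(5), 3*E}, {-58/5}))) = Union(ProductSet({-43/2, 7, 5*sqrt(5), 3*E}, {-58/5}), ProductSet({-43/2, -1/7, 1/48, 7/62, 7, 85/9, 3*E}, {-58/5, -94/9, -10/3, 2*sqrt(7)}))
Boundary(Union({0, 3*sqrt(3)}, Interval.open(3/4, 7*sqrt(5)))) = {0, 3/4, 7*sqrt(5)}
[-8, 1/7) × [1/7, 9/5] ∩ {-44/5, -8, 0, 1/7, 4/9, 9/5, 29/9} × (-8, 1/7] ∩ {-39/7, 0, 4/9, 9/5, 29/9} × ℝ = {0} × {1/7}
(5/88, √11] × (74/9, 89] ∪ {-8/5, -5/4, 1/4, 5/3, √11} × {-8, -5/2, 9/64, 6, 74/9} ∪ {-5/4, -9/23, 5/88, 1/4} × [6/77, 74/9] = ({-5/4, -9/23, 5/88, 1/4} × [6/77, 74/9]) ∪ ((5/88, √11] × (74/9, 89]) ∪ ({-8/5, -5/4, 1/4, 5/3, √11} × {-8, -5/2, 9/64, 6, 74/9})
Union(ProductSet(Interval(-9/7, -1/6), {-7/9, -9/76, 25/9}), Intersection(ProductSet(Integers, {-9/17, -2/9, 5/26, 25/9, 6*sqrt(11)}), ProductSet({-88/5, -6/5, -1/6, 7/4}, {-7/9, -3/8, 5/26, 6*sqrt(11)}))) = ProductSet(Interval(-9/7, -1/6), {-7/9, -9/76, 25/9})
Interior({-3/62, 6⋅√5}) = ∅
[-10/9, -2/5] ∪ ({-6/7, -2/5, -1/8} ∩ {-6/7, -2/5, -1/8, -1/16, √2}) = [-10/9, -2/5] ∪ {-1/8}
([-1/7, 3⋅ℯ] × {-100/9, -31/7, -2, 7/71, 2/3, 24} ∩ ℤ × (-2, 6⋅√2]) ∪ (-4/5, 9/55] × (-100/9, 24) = ({0, 1, …, 8} × {7/71, 2/3}) ∪ ((-4/5, 9/55] × (-100/9, 24))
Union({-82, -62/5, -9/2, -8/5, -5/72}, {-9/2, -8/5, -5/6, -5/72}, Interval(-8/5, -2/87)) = Union({-82, -62/5, -9/2}, Interval(-8/5, -2/87))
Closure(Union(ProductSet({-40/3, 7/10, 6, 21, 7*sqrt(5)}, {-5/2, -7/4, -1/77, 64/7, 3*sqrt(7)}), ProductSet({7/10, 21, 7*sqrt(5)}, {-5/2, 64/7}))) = ProductSet({-40/3, 7/10, 6, 21, 7*sqrt(5)}, {-5/2, -7/4, -1/77, 64/7, 3*sqrt(7)})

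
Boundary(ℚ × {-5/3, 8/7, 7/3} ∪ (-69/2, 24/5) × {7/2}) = (ℝ × {-5/3, 8/7, 7/3}) ∪ ([-69/2, 24/5] × {7/2})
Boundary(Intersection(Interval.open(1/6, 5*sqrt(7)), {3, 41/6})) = {3, 41/6}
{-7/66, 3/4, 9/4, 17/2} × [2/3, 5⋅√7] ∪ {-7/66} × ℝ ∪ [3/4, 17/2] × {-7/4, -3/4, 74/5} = ({-7/66} × ℝ) ∪ ([3/4, 17/2] × {-7/4, -3/4, 74/5}) ∪ ({-7/66, 3/4, 9/4, 17/2} × [2/3, 5⋅√7])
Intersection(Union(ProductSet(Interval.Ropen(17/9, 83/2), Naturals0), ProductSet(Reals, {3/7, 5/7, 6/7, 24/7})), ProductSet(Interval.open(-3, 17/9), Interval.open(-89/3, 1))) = ProductSet(Interval.open(-3, 17/9), {3/7, 5/7, 6/7})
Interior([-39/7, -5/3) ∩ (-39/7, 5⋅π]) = (-39/7, -5/3)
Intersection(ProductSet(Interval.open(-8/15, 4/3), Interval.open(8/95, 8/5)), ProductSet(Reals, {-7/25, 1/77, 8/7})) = ProductSet(Interval.open(-8/15, 4/3), {8/7})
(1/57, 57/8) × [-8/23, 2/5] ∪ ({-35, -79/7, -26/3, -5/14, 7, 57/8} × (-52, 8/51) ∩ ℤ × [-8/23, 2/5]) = ({-35, 7} × [-8/23, 8/51)) ∪ ((1/57, 57/8) × [-8/23, 2/5])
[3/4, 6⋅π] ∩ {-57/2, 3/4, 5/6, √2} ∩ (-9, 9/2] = {3/4, 5/6, √2}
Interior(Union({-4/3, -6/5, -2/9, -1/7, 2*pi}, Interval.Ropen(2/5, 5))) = Interval.open(2/5, 5)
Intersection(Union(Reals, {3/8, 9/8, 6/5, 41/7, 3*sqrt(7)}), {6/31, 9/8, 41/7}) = {6/31, 9/8, 41/7}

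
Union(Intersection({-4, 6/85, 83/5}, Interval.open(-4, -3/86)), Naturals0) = Naturals0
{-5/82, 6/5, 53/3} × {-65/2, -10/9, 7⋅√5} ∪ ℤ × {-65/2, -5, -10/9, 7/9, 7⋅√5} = (ℤ × {-65/2, -5, -10/9, 7/9, 7⋅√5}) ∪ ({-5/82, 6/5, 53/3} × {-65/2, -10/9, 7⋅√5})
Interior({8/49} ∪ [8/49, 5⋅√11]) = (8/49, 5⋅√11)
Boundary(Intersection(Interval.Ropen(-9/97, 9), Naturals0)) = Range(0, 9, 1)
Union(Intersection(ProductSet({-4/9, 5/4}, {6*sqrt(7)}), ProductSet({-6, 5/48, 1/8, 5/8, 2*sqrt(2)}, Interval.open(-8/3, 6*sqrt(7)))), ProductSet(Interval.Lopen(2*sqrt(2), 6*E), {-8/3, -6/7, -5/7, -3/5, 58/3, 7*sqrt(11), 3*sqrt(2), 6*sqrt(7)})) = ProductSet(Interval.Lopen(2*sqrt(2), 6*E), {-8/3, -6/7, -5/7, -3/5, 58/3, 7*sqrt(11), 3*sqrt(2), 6*sqrt(7)})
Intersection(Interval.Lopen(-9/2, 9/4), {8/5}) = {8/5}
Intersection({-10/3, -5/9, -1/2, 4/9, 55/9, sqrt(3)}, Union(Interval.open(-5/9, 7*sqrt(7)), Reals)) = {-10/3, -5/9, -1/2, 4/9, 55/9, sqrt(3)}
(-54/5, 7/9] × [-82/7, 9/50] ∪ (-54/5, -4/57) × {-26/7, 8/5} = ((-54/5, -4/57) × {-26/7, 8/5}) ∪ ((-54/5, 7/9] × [-82/7, 9/50])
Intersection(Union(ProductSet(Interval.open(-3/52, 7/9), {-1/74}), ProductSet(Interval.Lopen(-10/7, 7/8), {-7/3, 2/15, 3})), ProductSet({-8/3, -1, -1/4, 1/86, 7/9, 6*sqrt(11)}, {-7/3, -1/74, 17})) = Union(ProductSet({1/86}, {-1/74}), ProductSet({-1, -1/4, 1/86, 7/9}, {-7/3}))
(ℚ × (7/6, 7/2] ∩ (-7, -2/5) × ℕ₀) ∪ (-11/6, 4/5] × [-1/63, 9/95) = ((-11/6, 4/5] × [-1/63, 9/95)) ∪ ((ℚ ∩ (-7, -2/5)) × {2, 3})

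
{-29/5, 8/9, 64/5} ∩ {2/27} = ∅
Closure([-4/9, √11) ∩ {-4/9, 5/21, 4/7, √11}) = {-4/9, 5/21, 4/7}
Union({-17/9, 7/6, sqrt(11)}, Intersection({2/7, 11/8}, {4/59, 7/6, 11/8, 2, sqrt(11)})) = {-17/9, 7/6, 11/8, sqrt(11)}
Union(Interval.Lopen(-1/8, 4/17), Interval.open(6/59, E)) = Interval.open(-1/8, E)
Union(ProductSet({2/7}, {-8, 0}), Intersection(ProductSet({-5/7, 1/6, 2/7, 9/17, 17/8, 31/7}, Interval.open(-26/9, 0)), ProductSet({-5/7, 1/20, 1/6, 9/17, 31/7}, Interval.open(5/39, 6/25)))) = ProductSet({2/7}, {-8, 0})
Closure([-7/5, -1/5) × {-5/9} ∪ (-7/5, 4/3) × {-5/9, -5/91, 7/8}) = [-7/5, 4/3] × {-5/9, -5/91, 7/8}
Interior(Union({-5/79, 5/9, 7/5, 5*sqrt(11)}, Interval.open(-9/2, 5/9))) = Interval.open(-9/2, 5/9)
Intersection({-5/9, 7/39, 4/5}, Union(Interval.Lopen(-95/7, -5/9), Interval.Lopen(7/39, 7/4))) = {-5/9, 4/5}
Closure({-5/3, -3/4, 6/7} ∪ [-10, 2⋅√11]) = [-10, 2⋅√11]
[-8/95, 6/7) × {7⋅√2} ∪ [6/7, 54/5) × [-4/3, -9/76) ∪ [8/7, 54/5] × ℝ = ([8/7, 54/5] × ℝ) ∪ ([6/7, 54/5) × [-4/3, -9/76)) ∪ ([-8/95, 6/7) × {7⋅√2})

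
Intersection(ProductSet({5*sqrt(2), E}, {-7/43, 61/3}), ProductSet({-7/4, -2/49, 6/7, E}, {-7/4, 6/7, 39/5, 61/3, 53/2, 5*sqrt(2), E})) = ProductSet({E}, {61/3})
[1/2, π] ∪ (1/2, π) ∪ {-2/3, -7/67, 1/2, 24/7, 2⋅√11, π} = {-2/3, -7/67, 24/7, 2⋅√11} ∪ [1/2, π]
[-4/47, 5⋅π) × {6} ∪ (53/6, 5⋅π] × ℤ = ((53/6, 5⋅π] × ℤ) ∪ ([-4/47, 5⋅π) × {6})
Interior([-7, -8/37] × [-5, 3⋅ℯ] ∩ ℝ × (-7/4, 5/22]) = (-7, -8/37) × (-7/4, 5/22)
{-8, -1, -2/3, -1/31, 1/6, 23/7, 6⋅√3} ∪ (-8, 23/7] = [-8, 23/7] ∪ {6⋅√3}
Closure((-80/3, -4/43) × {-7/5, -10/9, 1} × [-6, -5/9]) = [-80/3, -4/43] × {-7/5, -10/9, 1} × [-6, -5/9]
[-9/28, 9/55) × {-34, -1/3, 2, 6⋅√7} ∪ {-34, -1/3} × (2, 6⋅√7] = ({-34, -1/3} × (2, 6⋅√7]) ∪ ([-9/28, 9/55) × {-34, -1/3, 2, 6⋅√7})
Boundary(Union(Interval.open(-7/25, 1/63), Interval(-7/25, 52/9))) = {-7/25, 52/9}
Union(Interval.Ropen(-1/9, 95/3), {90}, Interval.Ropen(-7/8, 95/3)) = Union({90}, Interval.Ropen(-7/8, 95/3))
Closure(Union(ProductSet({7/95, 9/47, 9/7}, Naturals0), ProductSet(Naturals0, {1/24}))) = Union(ProductSet({7/95, 9/47, 9/7}, Naturals0), ProductSet(Naturals0, {1/24}))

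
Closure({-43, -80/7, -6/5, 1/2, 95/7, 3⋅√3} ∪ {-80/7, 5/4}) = {-43, -80/7, -6/5, 1/2, 5/4, 95/7, 3⋅√3}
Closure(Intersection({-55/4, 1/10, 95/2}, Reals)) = {-55/4, 1/10, 95/2}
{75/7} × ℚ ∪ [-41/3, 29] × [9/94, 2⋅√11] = ({75/7} × ℚ) ∪ ([-41/3, 29] × [9/94, 2⋅√11])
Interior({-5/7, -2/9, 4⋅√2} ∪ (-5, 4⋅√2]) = (-5, 4⋅√2)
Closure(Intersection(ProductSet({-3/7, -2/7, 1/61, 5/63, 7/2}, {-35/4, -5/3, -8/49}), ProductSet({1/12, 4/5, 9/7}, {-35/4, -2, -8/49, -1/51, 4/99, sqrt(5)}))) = EmptySet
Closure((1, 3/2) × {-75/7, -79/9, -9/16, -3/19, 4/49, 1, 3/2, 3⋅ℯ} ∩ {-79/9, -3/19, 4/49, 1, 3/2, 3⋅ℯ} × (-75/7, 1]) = ∅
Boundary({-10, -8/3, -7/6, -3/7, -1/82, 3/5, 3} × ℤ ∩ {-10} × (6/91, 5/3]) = {-10} × {1}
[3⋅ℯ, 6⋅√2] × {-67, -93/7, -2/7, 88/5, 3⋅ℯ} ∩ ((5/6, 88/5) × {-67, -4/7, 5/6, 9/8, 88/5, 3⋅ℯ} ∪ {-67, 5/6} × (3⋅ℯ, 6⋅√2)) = [3⋅ℯ, 6⋅√2] × {-67, 88/5, 3⋅ℯ}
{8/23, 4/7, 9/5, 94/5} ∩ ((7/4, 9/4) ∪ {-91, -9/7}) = {9/5}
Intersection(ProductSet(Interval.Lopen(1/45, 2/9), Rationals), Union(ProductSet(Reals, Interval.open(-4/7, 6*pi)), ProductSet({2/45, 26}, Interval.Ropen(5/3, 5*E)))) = ProductSet(Interval.Lopen(1/45, 2/9), Intersection(Interval.open(-4/7, 6*pi), Rationals))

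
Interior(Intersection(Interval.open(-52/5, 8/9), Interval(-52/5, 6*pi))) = Interval.open(-52/5, 8/9)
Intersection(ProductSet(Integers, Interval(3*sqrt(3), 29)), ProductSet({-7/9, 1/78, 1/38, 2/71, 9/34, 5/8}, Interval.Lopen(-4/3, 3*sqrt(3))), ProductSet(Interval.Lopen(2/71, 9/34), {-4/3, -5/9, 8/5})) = EmptySet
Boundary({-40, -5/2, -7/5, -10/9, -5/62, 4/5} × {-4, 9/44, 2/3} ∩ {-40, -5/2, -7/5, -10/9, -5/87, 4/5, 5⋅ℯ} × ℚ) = {-40, -5/2, -7/5, -10/9, 4/5} × {-4, 9/44, 2/3}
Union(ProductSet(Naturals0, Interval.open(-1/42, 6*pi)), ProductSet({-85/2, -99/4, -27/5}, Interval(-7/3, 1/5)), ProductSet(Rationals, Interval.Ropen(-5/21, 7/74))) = Union(ProductSet({-85/2, -99/4, -27/5}, Interval(-7/3, 1/5)), ProductSet(Naturals0, Interval.open(-1/42, 6*pi)), ProductSet(Rationals, Interval.Ropen(-5/21, 7/74)))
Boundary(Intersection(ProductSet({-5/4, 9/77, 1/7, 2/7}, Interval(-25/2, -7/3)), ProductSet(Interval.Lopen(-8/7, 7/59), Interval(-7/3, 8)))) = ProductSet({9/77}, {-7/3})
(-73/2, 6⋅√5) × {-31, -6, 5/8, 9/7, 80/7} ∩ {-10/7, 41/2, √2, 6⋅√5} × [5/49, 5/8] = {-10/7, √2} × {5/8}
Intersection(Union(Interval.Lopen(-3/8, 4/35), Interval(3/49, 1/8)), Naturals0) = Range(0, 1, 1)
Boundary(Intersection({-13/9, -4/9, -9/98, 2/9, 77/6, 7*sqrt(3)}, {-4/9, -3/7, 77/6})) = {-4/9, 77/6}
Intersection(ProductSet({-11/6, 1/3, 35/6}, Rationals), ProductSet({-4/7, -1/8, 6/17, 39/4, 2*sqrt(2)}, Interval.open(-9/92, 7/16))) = EmptySet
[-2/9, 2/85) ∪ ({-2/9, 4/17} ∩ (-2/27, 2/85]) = [-2/9, 2/85)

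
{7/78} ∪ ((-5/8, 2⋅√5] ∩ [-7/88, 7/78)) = [-7/88, 7/78]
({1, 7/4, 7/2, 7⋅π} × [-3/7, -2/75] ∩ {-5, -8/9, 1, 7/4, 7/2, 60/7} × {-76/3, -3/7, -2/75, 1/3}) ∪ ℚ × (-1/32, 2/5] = (ℚ × (-1/32, 2/5]) ∪ ({1, 7/4, 7/2} × {-3/7, -2/75})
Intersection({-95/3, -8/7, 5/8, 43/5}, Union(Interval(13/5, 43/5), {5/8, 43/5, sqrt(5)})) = {5/8, 43/5}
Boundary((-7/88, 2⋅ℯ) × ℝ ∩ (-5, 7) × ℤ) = [-7/88, 2⋅ℯ] × ℤ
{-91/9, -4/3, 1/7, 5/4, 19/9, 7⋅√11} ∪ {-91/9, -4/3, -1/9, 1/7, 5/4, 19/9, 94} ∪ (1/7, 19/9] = {-91/9, -4/3, -1/9, 94, 7⋅√11} ∪ [1/7, 19/9]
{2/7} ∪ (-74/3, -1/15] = (-74/3, -1/15] ∪ {2/7}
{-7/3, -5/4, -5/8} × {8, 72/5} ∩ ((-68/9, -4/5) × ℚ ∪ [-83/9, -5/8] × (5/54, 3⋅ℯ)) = ({-7/3, -5/4} × {8, 72/5}) ∪ ({-7/3, -5/4, -5/8} × {8})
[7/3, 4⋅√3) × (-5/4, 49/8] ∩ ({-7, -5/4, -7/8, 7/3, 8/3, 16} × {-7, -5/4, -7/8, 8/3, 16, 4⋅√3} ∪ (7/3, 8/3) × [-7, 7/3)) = ({7/3, 8/3} × {-7/8, 8/3}) ∪ ((7/3, 8/3) × (-5/4, 7/3))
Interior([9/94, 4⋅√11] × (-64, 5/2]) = (9/94, 4⋅√11) × (-64, 5/2)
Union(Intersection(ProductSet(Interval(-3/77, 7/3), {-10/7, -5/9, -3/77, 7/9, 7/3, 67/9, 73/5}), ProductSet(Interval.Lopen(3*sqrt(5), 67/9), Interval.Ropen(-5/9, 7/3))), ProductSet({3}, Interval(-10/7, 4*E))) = ProductSet({3}, Interval(-10/7, 4*E))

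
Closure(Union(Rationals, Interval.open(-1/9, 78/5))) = Union(Interval(-oo, oo), Rationals)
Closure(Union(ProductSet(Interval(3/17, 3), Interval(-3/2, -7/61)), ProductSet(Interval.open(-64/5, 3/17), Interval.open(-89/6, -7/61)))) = Union(ProductSet({-64/5, 3/17}, Interval(-89/6, -7/61)), ProductSet(Interval(-64/5, 3/17), {-89/6, -7/61}), ProductSet(Interval.open(-64/5, 3/17), Interval.open(-89/6, -7/61)), ProductSet(Interval(3/17, 3), Interval(-3/2, -7/61)))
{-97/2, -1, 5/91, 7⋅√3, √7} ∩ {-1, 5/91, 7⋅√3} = {-1, 5/91, 7⋅√3}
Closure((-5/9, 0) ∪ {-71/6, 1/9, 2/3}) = {-71/6, 1/9, 2/3} ∪ [-5/9, 0]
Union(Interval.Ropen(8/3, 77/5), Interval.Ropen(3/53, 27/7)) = Interval.Ropen(3/53, 77/5)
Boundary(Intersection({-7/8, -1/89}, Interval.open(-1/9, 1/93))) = {-1/89}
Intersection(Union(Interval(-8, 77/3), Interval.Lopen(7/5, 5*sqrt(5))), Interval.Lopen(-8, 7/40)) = Interval.Lopen(-8, 7/40)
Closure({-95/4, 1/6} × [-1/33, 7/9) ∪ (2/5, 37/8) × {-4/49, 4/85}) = ({-95/4, 1/6} × [-1/33, 7/9]) ∪ ([2/5, 37/8] × {-4/49, 4/85})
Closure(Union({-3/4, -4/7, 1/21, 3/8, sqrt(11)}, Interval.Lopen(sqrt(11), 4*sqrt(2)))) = Union({-3/4, -4/7, 1/21, 3/8}, Interval(sqrt(11), 4*sqrt(2)))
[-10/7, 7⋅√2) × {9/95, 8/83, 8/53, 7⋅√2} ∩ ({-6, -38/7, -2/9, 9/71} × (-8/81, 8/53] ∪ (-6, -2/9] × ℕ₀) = {-2/9, 9/71} × {9/95, 8/83, 8/53}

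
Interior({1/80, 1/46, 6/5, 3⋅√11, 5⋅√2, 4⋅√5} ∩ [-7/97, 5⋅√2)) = ∅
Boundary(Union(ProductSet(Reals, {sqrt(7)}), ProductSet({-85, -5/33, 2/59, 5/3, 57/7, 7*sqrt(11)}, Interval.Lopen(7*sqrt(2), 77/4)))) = Union(ProductSet({-85, -5/33, 2/59, 5/3, 57/7, 7*sqrt(11)}, Interval(7*sqrt(2), 77/4)), ProductSet(Reals, {sqrt(7)}))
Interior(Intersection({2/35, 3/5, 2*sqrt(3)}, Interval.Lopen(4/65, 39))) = EmptySet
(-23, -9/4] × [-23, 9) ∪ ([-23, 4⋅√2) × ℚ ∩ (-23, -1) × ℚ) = ((-23, -1) × ℚ) ∪ ((-23, -9/4] × [-23, 9))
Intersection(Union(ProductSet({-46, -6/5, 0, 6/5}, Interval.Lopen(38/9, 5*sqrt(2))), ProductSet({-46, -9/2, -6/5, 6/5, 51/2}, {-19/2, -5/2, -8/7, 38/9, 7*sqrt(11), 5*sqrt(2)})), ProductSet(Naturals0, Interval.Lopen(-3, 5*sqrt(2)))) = ProductSet({0}, Interval.Lopen(38/9, 5*sqrt(2)))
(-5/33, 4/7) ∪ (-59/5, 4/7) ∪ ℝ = (-∞, ∞)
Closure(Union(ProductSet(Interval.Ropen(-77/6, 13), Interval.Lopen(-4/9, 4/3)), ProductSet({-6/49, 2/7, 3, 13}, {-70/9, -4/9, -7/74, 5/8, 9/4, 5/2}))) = Union(ProductSet({-77/6, 13}, Interval(-4/9, 4/3)), ProductSet({-6/49, 2/7, 3, 13}, {-70/9, -4/9, -7/74, 5/8, 9/4, 5/2}), ProductSet(Interval(-77/6, 13), {-4/9, 4/3}), ProductSet(Interval.Ropen(-77/6, 13), Interval.Lopen(-4/9, 4/3)))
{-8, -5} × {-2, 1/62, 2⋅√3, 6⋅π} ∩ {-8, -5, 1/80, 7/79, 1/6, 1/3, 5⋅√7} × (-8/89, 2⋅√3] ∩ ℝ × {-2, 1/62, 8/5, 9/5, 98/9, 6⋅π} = {-8, -5} × {1/62}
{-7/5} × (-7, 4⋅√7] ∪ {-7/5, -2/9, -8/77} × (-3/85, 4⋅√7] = ({-7/5} × (-7, 4⋅√7]) ∪ ({-7/5, -2/9, -8/77} × (-3/85, 4⋅√7])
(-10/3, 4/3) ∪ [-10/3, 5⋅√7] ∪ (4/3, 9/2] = [-10/3, 5⋅√7]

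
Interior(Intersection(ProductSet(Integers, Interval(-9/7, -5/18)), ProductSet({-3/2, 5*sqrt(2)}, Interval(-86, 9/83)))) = EmptySet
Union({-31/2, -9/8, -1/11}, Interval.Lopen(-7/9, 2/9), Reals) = Interval(-oo, oo)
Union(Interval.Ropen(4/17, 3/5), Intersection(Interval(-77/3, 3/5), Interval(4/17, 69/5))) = Interval(4/17, 3/5)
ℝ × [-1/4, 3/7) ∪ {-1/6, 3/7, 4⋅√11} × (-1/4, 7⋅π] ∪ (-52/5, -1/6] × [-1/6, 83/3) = (ℝ × [-1/4, 3/7)) ∪ ((-52/5, -1/6] × [-1/6, 83/3)) ∪ ({-1/6, 3/7, 4⋅√11} × (-1/4, 7⋅π])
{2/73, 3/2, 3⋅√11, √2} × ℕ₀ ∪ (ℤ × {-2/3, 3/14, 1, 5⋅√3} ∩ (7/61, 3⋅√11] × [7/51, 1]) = ({1, 2, …, 9} × {3/14, 1}) ∪ ({2/73, 3/2, 3⋅√11, √2} × ℕ₀)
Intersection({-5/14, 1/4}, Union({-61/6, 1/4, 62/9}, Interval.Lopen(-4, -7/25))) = {-5/14, 1/4}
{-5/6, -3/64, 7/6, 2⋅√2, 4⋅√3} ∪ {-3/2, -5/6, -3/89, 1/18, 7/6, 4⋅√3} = {-3/2, -5/6, -3/64, -3/89, 1/18, 7/6, 2⋅√2, 4⋅√3}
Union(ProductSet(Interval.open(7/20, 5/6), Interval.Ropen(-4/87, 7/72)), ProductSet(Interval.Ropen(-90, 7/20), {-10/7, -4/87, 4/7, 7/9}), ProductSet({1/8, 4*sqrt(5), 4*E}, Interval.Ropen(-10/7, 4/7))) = Union(ProductSet({1/8, 4*sqrt(5), 4*E}, Interval.Ropen(-10/7, 4/7)), ProductSet(Interval.Ropen(-90, 7/20), {-10/7, -4/87, 4/7, 7/9}), ProductSet(Interval.open(7/20, 5/6), Interval.Ropen(-4/87, 7/72)))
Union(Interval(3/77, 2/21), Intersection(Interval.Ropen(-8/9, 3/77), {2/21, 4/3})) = Interval(3/77, 2/21)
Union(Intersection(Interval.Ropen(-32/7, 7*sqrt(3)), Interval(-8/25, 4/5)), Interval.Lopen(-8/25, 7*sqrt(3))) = Interval(-8/25, 7*sqrt(3))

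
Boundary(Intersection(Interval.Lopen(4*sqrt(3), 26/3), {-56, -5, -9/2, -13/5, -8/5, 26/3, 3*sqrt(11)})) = {26/3}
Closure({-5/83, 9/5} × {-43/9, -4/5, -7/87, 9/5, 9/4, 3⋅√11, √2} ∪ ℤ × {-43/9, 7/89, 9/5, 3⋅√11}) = (ℤ × {-43/9, 7/89, 9/5, 3⋅√11}) ∪ ({-5/83, 9/5} × {-43/9, -4/5, -7/87, 9/5, 9/4, 3⋅√11, √2})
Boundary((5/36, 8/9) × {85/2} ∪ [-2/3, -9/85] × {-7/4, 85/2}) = ([5/36, 8/9] × {85/2}) ∪ ([-2/3, -9/85] × {-7/4, 85/2})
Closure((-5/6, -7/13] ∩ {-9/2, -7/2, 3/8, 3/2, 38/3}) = ∅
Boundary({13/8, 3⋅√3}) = {13/8, 3⋅√3}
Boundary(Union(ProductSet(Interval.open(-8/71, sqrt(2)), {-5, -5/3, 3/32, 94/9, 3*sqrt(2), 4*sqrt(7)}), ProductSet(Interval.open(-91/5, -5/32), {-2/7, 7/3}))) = Union(ProductSet(Interval(-91/5, -5/32), {-2/7, 7/3}), ProductSet(Interval(-8/71, sqrt(2)), {-5, -5/3, 3/32, 94/9, 3*sqrt(2), 4*sqrt(7)}))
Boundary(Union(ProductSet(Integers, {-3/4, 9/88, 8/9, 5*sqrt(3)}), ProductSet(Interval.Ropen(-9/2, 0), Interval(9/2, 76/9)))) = Union(ProductSet({-9/2, 0}, Interval(9/2, 76/9)), ProductSet(Integers, {-3/4, 9/88, 8/9, 5*sqrt(3)}), ProductSet(Interval(-9/2, 0), {9/2, 76/9}))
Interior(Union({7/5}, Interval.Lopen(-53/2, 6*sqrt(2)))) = Interval.open(-53/2, 6*sqrt(2))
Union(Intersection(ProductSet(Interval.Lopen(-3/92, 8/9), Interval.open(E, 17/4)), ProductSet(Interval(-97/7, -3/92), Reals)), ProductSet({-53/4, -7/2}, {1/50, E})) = ProductSet({-53/4, -7/2}, {1/50, E})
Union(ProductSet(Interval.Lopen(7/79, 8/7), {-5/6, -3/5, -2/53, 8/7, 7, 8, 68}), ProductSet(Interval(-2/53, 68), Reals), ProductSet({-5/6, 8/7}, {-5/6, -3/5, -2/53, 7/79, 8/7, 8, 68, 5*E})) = Union(ProductSet({-5/6, 8/7}, {-5/6, -3/5, -2/53, 7/79, 8/7, 8, 68, 5*E}), ProductSet(Interval(-2/53, 68), Reals))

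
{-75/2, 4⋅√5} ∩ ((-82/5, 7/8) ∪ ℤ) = ∅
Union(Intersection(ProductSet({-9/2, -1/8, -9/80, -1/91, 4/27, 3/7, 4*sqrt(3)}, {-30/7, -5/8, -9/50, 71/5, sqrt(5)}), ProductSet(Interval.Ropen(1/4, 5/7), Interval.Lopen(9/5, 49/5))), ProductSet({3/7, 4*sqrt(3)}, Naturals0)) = Union(ProductSet({3/7}, {sqrt(5)}), ProductSet({3/7, 4*sqrt(3)}, Naturals0))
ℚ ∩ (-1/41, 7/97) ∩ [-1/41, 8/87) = ℚ ∩ (-1/41, 7/97)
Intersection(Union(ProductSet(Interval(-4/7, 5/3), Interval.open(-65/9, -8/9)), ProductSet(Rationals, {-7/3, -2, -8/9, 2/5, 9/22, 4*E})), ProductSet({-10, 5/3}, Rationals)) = Union(ProductSet({5/3}, Intersection(Interval.open(-65/9, -8/9), Rationals)), ProductSet({-10, 5/3}, {-7/3, -2, -8/9, 2/5, 9/22}))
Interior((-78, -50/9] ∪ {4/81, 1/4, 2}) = (-78, -50/9)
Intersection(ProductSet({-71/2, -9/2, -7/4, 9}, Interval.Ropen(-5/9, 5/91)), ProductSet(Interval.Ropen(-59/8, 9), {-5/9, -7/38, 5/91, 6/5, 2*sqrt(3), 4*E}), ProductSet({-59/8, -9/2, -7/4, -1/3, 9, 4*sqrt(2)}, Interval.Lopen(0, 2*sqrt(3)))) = EmptySet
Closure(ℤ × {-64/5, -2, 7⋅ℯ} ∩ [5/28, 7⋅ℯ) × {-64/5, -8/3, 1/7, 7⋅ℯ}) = {1, 2, …, 19} × {-64/5, 7⋅ℯ}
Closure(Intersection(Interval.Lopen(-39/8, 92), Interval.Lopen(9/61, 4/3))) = Interval(9/61, 4/3)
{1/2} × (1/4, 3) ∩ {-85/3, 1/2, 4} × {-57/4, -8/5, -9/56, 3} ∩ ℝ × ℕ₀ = ∅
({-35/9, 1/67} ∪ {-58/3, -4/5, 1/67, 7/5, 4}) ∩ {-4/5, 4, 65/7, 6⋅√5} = {-4/5, 4}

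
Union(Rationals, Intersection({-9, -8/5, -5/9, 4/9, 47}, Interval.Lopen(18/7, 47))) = Rationals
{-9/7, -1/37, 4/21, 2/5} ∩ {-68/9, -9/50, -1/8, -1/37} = {-1/37}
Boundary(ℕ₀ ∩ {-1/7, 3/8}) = ∅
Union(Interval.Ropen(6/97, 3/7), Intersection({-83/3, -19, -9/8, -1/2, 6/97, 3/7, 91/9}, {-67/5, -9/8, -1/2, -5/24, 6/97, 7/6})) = Union({-9/8, -1/2}, Interval.Ropen(6/97, 3/7))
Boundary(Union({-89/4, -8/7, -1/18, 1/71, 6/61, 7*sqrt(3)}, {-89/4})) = {-89/4, -8/7, -1/18, 1/71, 6/61, 7*sqrt(3)}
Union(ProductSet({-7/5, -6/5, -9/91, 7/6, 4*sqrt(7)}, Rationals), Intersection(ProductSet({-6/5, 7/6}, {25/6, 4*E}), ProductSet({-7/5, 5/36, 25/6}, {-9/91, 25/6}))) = ProductSet({-7/5, -6/5, -9/91, 7/6, 4*sqrt(7)}, Rationals)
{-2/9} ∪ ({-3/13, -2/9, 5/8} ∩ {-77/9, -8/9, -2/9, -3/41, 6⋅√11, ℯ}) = {-2/9}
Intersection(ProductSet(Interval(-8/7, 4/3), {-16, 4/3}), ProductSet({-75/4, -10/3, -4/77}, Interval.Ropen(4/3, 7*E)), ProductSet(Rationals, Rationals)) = ProductSet({-4/77}, {4/3})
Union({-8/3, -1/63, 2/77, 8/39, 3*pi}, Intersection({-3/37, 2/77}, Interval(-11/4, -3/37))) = {-8/3, -3/37, -1/63, 2/77, 8/39, 3*pi}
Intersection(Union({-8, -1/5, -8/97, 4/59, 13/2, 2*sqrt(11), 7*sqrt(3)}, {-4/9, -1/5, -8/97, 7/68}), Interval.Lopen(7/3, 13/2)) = {13/2}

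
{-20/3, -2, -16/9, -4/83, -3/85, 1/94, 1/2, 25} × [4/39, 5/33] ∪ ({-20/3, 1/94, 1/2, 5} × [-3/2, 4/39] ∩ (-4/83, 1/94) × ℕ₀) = {-20/3, -2, -16/9, -4/83, -3/85, 1/94, 1/2, 25} × [4/39, 5/33]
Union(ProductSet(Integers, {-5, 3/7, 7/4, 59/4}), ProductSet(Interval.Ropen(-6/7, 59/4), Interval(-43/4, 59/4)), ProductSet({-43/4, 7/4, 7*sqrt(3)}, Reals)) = Union(ProductSet({-43/4, 7/4, 7*sqrt(3)}, Reals), ProductSet(Integers, {-5, 3/7, 7/4, 59/4}), ProductSet(Interval.Ropen(-6/7, 59/4), Interval(-43/4, 59/4)))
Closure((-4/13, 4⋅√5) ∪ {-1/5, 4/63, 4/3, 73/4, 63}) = [-4/13, 4⋅√5] ∪ {73/4, 63}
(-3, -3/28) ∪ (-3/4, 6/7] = (-3, 6/7]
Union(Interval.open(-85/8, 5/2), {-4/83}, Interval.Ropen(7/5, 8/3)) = Interval.open(-85/8, 8/3)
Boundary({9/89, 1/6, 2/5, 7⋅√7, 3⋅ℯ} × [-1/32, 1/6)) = {9/89, 1/6, 2/5, 7⋅√7, 3⋅ℯ} × [-1/32, 1/6]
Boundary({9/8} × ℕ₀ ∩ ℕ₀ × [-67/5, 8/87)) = ∅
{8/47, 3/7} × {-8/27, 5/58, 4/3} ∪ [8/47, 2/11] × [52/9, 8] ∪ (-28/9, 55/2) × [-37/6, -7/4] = ({8/47, 3/7} × {-8/27, 5/58, 4/3}) ∪ ((-28/9, 55/2) × [-37/6, -7/4]) ∪ ([8/47, 2/11] × [52/9, 8])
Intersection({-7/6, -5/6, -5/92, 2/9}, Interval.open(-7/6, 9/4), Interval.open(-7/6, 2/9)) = {-5/6, -5/92}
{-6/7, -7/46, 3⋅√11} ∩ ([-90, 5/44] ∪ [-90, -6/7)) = {-6/7, -7/46}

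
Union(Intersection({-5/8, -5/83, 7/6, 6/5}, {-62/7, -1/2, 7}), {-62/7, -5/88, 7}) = {-62/7, -5/88, 7}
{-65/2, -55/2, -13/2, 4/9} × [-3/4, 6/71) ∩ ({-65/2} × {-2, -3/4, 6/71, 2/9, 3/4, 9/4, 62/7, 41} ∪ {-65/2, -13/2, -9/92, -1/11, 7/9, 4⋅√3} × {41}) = {-65/2} × {-3/4}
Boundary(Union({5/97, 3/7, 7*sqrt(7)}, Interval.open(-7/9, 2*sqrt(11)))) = {-7/9, 2*sqrt(11), 7*sqrt(7)}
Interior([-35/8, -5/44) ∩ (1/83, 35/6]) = ∅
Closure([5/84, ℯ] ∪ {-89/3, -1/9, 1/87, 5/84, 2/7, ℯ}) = {-89/3, -1/9, 1/87} ∪ [5/84, ℯ]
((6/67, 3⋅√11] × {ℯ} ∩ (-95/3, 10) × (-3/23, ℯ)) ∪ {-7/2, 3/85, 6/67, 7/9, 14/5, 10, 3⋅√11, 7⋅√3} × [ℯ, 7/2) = {-7/2, 3/85, 6/67, 7/9, 14/5, 10, 3⋅√11, 7⋅√3} × [ℯ, 7/2)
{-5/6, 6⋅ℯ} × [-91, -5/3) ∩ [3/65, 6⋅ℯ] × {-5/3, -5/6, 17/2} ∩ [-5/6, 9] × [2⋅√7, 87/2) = ∅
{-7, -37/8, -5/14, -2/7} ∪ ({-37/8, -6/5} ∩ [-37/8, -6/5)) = {-7, -37/8, -5/14, -2/7}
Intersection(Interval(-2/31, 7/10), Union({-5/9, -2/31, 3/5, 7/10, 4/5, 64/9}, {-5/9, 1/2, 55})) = {-2/31, 1/2, 3/5, 7/10}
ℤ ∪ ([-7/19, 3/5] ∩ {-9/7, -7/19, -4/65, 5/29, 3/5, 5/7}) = ℤ ∪ {-7/19, -4/65, 5/29, 3/5}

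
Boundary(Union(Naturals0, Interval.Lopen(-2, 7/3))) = Union(Complement(Naturals0, Interval.open(-2, 7/3)), {-2, 7/3})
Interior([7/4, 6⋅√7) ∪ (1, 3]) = (1, 6⋅√7)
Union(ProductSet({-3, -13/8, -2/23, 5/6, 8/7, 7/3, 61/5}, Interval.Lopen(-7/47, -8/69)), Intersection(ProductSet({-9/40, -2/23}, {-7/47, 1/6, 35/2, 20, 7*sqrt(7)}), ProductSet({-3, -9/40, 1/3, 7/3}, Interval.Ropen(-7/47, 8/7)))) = Union(ProductSet({-9/40}, {-7/47, 1/6}), ProductSet({-3, -13/8, -2/23, 5/6, 8/7, 7/3, 61/5}, Interval.Lopen(-7/47, -8/69)))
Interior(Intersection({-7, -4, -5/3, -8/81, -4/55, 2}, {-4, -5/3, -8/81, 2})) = EmptySet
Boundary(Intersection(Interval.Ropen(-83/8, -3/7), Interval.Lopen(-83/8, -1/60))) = {-83/8, -3/7}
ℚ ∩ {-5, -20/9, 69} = {-5, -20/9, 69}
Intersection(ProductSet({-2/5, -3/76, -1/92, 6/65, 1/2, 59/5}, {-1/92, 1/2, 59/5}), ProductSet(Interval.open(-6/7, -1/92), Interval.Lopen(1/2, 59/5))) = ProductSet({-2/5, -3/76}, {59/5})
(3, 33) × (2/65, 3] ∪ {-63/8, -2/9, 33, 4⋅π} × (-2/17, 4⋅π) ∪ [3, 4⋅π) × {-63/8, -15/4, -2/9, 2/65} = ((3, 33) × (2/65, 3]) ∪ ([3, 4⋅π) × {-63/8, -15/4, -2/9, 2/65}) ∪ ({-63/8, -2/9, 33, 4⋅π} × (-2/17, 4⋅π))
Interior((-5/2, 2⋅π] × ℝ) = (-5/2, 2⋅π) × ℝ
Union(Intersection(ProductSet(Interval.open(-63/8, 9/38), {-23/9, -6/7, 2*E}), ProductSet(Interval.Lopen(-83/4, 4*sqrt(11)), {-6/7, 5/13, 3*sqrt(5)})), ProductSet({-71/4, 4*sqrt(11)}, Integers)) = Union(ProductSet({-71/4, 4*sqrt(11)}, Integers), ProductSet(Interval.open(-63/8, 9/38), {-6/7}))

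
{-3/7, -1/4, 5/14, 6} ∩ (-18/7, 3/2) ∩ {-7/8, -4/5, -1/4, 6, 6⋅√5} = {-1/4}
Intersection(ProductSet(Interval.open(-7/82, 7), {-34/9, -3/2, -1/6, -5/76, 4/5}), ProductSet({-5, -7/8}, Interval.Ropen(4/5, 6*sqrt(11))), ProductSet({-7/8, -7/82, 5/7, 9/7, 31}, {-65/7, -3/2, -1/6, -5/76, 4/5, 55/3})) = EmptySet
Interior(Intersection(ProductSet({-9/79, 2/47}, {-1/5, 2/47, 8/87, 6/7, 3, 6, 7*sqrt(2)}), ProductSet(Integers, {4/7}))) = EmptySet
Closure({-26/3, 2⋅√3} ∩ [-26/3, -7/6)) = {-26/3}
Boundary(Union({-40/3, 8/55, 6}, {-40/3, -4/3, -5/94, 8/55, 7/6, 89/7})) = {-40/3, -4/3, -5/94, 8/55, 7/6, 6, 89/7}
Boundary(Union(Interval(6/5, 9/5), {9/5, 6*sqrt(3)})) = {6/5, 9/5, 6*sqrt(3)}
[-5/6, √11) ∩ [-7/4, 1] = [-5/6, 1]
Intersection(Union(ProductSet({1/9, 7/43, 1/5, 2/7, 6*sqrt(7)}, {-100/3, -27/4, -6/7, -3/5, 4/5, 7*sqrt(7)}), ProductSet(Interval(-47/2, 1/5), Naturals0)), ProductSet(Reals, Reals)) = Union(ProductSet({1/9, 7/43, 1/5, 2/7, 6*sqrt(7)}, {-100/3, -27/4, -6/7, -3/5, 4/5, 7*sqrt(7)}), ProductSet(Interval(-47/2, 1/5), Naturals0))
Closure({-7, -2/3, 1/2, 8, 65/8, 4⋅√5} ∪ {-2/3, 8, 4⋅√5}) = {-7, -2/3, 1/2, 8, 65/8, 4⋅√5}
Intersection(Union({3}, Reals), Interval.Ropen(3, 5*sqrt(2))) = Interval.Ropen(3, 5*sqrt(2))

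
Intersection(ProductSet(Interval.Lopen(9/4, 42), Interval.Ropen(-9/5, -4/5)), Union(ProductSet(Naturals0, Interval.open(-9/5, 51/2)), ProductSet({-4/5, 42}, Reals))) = Union(ProductSet({42}, Interval.Ropen(-9/5, -4/5)), ProductSet(Range(3, 43, 1), Interval.open(-9/5, -4/5)))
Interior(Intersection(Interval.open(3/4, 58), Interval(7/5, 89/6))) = Interval.open(7/5, 89/6)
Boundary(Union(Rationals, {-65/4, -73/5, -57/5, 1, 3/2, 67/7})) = Reals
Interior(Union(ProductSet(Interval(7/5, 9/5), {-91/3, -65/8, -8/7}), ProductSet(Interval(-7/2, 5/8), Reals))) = ProductSet(Interval.open(-7/2, 5/8), Interval(-oo, oo))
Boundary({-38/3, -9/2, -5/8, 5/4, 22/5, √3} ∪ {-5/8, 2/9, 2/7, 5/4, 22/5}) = {-38/3, -9/2, -5/8, 2/9, 2/7, 5/4, 22/5, √3}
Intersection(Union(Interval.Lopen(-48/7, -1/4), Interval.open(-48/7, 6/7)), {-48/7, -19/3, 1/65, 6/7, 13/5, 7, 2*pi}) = {-19/3, 1/65}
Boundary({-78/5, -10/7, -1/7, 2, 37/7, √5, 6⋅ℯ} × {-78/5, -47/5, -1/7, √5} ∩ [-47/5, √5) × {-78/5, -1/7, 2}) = {-10/7, -1/7, 2} × {-78/5, -1/7}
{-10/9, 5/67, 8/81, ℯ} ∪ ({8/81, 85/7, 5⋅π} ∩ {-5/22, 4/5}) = {-10/9, 5/67, 8/81, ℯ}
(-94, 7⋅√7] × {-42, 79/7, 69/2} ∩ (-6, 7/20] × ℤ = (-6, 7/20] × {-42}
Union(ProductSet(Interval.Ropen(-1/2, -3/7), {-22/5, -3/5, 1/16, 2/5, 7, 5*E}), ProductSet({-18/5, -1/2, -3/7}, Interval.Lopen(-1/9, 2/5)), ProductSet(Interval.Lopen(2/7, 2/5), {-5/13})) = Union(ProductSet({-18/5, -1/2, -3/7}, Interval.Lopen(-1/9, 2/5)), ProductSet(Interval.Ropen(-1/2, -3/7), {-22/5, -3/5, 1/16, 2/5, 7, 5*E}), ProductSet(Interval.Lopen(2/7, 2/5), {-5/13}))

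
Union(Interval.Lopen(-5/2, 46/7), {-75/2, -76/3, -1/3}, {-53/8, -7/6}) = Union({-75/2, -76/3, -53/8}, Interval.Lopen(-5/2, 46/7))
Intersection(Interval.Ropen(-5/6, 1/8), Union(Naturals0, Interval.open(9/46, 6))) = Range(0, 1, 1)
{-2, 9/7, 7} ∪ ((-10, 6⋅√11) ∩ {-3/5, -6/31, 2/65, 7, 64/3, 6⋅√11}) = {-2, -3/5, -6/31, 2/65, 9/7, 7}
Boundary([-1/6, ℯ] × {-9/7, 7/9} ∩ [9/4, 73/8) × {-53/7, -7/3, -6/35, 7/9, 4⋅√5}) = [9/4, ℯ] × {7/9}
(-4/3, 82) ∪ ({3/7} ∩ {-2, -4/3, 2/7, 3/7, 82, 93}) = (-4/3, 82)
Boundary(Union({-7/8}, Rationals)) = Reals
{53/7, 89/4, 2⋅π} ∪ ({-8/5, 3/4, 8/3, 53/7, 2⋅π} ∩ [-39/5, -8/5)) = {53/7, 89/4, 2⋅π}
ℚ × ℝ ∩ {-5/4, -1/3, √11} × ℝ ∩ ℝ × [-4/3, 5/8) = {-5/4, -1/3} × [-4/3, 5/8)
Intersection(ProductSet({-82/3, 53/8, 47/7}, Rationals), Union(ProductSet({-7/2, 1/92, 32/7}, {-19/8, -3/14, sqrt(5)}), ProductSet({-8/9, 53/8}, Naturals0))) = ProductSet({53/8}, Naturals0)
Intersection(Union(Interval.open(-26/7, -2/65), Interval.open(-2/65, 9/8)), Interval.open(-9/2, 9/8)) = Union(Interval.open(-26/7, -2/65), Interval.open(-2/65, 9/8))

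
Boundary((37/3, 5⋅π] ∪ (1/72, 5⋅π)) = {1/72, 5⋅π}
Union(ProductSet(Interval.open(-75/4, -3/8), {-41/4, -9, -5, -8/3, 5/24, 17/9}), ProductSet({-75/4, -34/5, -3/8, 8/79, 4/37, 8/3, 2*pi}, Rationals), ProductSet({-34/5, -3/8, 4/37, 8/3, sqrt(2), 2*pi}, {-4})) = Union(ProductSet({-34/5, -3/8, 4/37, 8/3, sqrt(2), 2*pi}, {-4}), ProductSet({-75/4, -34/5, -3/8, 8/79, 4/37, 8/3, 2*pi}, Rationals), ProductSet(Interval.open(-75/4, -3/8), {-41/4, -9, -5, -8/3, 5/24, 17/9}))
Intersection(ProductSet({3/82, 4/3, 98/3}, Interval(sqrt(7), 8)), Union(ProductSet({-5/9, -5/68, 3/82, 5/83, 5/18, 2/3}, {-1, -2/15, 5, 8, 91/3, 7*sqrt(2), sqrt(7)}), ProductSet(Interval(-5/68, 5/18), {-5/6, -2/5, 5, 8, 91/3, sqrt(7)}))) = ProductSet({3/82}, {5, 8, sqrt(7)})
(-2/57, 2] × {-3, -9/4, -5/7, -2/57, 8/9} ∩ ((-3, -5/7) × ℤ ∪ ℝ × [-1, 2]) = (-2/57, 2] × {-5/7, -2/57, 8/9}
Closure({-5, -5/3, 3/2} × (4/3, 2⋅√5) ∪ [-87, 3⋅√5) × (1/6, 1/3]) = ({-87, 3⋅√5} × [1/6, 1/3]) ∪ ([-87, 3⋅√5] × {1/6, 1/3}) ∪ ({-5, -5/3, 3/2} × [4/3, 2⋅√5]) ∪ ([-87, 3⋅√5) × (1/6, 1/3])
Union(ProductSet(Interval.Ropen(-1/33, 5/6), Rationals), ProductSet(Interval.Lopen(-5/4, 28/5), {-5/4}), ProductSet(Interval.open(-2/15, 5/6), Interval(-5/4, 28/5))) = Union(ProductSet(Interval.Lopen(-5/4, 28/5), {-5/4}), ProductSet(Interval.open(-2/15, 5/6), Interval(-5/4, 28/5)), ProductSet(Interval.Ropen(-1/33, 5/6), Rationals))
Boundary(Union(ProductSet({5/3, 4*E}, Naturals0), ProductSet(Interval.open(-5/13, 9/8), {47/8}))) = Union(ProductSet({5/3, 4*E}, Naturals0), ProductSet(Interval(-5/13, 9/8), {47/8}))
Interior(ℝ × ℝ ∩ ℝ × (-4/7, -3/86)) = ℝ × (-4/7, -3/86)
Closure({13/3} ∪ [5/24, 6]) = [5/24, 6]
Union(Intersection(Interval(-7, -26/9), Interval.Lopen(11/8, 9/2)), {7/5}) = {7/5}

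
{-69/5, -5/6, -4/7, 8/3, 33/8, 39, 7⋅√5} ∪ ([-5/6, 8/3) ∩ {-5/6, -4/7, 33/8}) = {-69/5, -5/6, -4/7, 8/3, 33/8, 39, 7⋅√5}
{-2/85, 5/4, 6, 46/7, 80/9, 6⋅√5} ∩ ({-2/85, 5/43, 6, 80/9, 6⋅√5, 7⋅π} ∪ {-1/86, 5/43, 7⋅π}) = {-2/85, 6, 80/9, 6⋅√5}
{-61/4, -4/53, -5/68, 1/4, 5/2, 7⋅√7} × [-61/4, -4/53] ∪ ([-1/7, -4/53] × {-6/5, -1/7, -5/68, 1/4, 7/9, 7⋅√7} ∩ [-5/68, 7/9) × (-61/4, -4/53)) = {-61/4, -4/53, -5/68, 1/4, 5/2, 7⋅√7} × [-61/4, -4/53]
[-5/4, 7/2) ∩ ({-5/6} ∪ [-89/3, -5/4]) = {-5/4, -5/6}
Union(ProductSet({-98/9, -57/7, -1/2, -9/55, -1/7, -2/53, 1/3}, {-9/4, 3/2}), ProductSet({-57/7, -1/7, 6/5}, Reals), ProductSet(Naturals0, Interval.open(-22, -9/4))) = Union(ProductSet({-57/7, -1/7, 6/5}, Reals), ProductSet({-98/9, -57/7, -1/2, -9/55, -1/7, -2/53, 1/3}, {-9/4, 3/2}), ProductSet(Naturals0, Interval.open(-22, -9/4)))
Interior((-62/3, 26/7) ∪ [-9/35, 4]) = (-62/3, 4)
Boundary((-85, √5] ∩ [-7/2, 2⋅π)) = {-7/2, √5}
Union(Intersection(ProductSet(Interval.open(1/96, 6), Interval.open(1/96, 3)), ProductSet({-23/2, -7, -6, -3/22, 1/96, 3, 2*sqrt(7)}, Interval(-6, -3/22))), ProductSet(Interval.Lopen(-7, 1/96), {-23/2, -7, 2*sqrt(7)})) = ProductSet(Interval.Lopen(-7, 1/96), {-23/2, -7, 2*sqrt(7)})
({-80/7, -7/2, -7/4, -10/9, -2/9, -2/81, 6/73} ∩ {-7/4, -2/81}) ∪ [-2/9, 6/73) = {-7/4} ∪ [-2/9, 6/73)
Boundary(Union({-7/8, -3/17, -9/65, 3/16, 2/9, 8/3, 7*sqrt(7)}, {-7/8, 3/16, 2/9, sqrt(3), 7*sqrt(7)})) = {-7/8, -3/17, -9/65, 3/16, 2/9, 8/3, sqrt(3), 7*sqrt(7)}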